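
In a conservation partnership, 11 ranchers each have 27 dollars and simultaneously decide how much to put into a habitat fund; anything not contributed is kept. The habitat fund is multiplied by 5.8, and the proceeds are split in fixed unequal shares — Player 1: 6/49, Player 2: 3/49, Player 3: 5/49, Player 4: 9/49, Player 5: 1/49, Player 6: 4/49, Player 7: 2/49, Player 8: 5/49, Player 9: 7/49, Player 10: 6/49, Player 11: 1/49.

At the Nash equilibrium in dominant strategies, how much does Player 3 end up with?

42.98 dollars

Each unit j contributes comes back to j as 5.8 × (j's share), so j prefers to contribute only if that share exceeds 1/5.8 = 0.1724; otherwise keeping the unit dominates.
The only share above 0.1724 is Player 4's 9/49, contributing 27; the remaining 10 contribute 0. Total contributed: 27.
Player 3 keeps 27 and receives 5.8 × 27 × 5/49 = 15.98 from the habitat fund, for a payoff of 42.98.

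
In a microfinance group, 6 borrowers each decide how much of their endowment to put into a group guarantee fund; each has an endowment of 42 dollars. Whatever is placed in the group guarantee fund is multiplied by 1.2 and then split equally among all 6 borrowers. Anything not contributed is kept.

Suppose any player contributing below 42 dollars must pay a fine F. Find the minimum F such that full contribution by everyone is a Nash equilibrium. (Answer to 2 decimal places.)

33.60 dollars

Given the others contribute fully, the best deviation is to contribute 0 (any partial contribution still incurs the fine and gives up units whose private return 0.2000 is below 1).
Deviating from 42 to 0 saves 42 dollars but forfeits the deviator's share of the drop in the group guarantee fund: 1.2/6 × 42 = 8.40.
So the deviation gain is 42 − 8.40 = 33.60, and the fine must be at least 33.60 dollars to wipe it out.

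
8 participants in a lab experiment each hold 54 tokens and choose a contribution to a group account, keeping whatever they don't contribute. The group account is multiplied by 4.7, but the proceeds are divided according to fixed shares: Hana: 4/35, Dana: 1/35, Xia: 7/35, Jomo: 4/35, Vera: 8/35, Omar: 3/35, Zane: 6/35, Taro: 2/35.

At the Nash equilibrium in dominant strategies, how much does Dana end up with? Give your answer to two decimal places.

A player with share s gets back 4.7·s per unit contributed, so full contribution is dominant for anyone with s > 1/4.7 = 0.2128 and zero contribution is dominant for anyone below.
Vera alone (share 8/35) is above the threshold, contributing 54; the remaining 7 contribute 0. Total contributed: 54.
Dana keeps 54 and receives 4.7 × 54 × 1/35 = 7.25 from the group account, for a payoff of 61.25.

61.25 tokens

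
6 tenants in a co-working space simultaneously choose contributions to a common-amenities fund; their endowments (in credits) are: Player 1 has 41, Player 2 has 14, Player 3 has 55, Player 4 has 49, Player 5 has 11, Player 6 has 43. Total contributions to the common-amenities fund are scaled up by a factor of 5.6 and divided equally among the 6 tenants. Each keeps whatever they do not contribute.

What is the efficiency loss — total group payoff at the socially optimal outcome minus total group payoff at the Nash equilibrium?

The private return per contributed unit is 5.6/6 = 0.9333 < 1 for every player regardless of endowment, so the Nash equilibrium is zero contribution and the group total is Σ E_j = 41 + 14 + 55 + 49 + 11 + 43 = 213.
Each contributed unit returns 5.600 to the group, so the social optimum is full contribution by everyone: group total = 5.600 × 213 = 1192.80.
Efficiency loss = (5.600 − 1) × 213 = 979.80.

979.80 credits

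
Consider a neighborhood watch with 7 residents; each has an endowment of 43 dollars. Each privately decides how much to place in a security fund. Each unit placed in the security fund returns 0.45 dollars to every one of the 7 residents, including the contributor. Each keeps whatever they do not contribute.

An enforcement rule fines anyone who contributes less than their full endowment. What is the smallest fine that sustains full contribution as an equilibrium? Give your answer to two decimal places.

Given the others contribute fully, the best deviation is to contribute 0 (any partial contribution still incurs the fine and gives up units whose private return 0.45 is below 1).
Deviating from 43 to 0 saves 43 dollars but forfeits the deviator's share of the drop in the security fund: 0.45 × 43 = 19.35.
So the deviation gain is 43 − 19.35 = 23.65, and the fine must be at least 23.65 dollars to wipe it out.

23.65 dollars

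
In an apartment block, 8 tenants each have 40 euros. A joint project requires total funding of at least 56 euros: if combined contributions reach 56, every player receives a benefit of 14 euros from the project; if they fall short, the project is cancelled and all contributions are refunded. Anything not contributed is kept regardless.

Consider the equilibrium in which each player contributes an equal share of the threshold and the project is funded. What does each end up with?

Equal share of the threshold: 56/8 = 7.
At this profile no one gains by cutting their contribution: any cut drops the total below 56, the project is cancelled, contributions are refunded, and the deviator ends with 40, which is less than 40 − 7 + 14 = 47. Contributing more than 7 just wastes the excess. So contributing exactly 7 is a best response.
Each player's payoff: 40 − 7 + 14 = 47.

47 euros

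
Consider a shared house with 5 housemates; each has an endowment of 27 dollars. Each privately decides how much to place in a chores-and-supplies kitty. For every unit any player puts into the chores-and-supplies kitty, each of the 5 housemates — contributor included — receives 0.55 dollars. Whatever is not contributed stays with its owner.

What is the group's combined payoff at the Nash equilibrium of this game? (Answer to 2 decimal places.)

The private return per contributed unit is 0.55 < 1, so contributing 0 is dominant for every player. At the Nash equilibrium everyone keeps their 27, and the group total is 5 × 27 = 135.

135.00 dollars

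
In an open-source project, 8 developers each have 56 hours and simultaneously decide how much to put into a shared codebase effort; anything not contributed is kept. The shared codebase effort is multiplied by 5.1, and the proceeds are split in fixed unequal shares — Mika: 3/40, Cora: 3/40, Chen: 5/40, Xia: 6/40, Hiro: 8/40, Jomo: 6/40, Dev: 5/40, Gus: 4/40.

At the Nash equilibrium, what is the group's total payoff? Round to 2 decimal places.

677.60 hours

Player j's private return per contributed unit is 5.1 × (j's share). Contributing is weakly dominant for j when that share is at least 1/5.1 = 0.1961, and contributing 0 is dominant otherwise.
Only Hiro (8/40) clears that bar, contributing 56; the remaining 7 contribute 0. Total contributed: 56.
The shared codebase effort pays out 5.1 × 56 = 285.60 in total (split across the unequal shares, but the aggregate is all that matters for the group sum).
The 7 free-riders keep 56 each, adding 392. Group total = 392 + 285.60 = 677.60.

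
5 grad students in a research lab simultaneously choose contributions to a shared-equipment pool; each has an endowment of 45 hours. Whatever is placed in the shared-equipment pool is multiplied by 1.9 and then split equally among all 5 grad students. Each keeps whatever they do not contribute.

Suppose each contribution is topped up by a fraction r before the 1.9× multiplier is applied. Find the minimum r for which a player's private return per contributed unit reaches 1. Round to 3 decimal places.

With matching at rate r, one contributed unit becomes (1 + r) in the shared-equipment pool and returns 1.9 × (1 + r) / 5 to the contributor.
Setting this equal to 1: 1 + r = 5/1.9 = 2.6316.
So the minimum matching rate is r = 2.6316 − 1 = 1.632.

1.632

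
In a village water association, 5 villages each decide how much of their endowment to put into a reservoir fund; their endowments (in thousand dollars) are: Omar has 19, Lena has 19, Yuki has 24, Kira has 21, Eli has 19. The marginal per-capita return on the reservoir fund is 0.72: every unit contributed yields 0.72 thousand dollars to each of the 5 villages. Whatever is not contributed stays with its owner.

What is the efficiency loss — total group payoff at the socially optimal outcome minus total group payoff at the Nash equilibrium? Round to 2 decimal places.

The private return per contributed unit is 0.72 < 1 for everyone, so the Nash equilibrium is zero contribution and the group total is Σ E_j = 19 + 19 + 24 + 21 + 19 = 102.
Each contributed unit returns 3.600 to the group, so the social optimum is full contribution by everyone: group total = 3.600 × 102 = 367.20.
Efficiency loss = (3.600 − 1) × 102 = 265.20.

265.20 thousand dollars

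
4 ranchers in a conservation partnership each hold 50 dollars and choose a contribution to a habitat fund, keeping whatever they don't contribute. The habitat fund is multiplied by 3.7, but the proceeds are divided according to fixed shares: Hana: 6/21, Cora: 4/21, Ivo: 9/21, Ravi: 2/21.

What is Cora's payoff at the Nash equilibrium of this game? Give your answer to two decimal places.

A player with share s gets back 3.7·s per unit contributed, so full contribution is dominant for anyone with s > 1/3.7 = 0.2703 and zero contribution is dominant for anyone below.
The shares above 0.2703 belong to Hana and Ivo, contributing 50 each; the remaining 2 contribute 0. Total contributed: 100.
Cora keeps 50 and receives 3.7 × 100 × 4/21 = 70.48 from the habitat fund, for a payoff of 120.48.

120.48 dollars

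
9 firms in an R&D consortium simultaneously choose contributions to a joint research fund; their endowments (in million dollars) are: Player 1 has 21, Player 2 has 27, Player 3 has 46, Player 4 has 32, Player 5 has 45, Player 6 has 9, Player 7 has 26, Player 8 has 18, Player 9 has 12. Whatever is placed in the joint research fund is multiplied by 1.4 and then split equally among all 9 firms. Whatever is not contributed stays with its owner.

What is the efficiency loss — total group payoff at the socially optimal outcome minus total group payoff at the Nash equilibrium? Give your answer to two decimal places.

The private return per contributed unit is 1.4/9 = 0.1556 < 1 for every player regardless of endowment, so the Nash equilibrium is zero contribution and the group total is Σ E_j = 21 + 27 + 46 + 32 + 45 + 9 + 26 + 18 + 12 = 236.
Each contributed unit returns 1.400 to the group, so the social optimum is full contribution by everyone: group total = 1.400 × 236 = 330.40.
Efficiency loss = (1.400 − 1) × 236 = 94.40.

94.40 million dollars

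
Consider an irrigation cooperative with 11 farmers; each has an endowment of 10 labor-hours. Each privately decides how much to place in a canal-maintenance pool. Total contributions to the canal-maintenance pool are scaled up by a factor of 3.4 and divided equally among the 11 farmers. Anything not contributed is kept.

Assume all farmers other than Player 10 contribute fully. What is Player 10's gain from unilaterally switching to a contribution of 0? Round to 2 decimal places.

Switching from a contribution of 10 to 0 lets Player 10 keep an extra 10 labor-hours, but lowers the canal-maintenance pool by 10, which costs Player 10 their own share of that drop: 3.4/11 × 10 = 3.09.
Net gain = 10 − 3.09 = 6.91. The private return per contributed unit (0.3091) is below 1, so free-riding is indeed the best response regardless of what the others do.

6.91 labor-hours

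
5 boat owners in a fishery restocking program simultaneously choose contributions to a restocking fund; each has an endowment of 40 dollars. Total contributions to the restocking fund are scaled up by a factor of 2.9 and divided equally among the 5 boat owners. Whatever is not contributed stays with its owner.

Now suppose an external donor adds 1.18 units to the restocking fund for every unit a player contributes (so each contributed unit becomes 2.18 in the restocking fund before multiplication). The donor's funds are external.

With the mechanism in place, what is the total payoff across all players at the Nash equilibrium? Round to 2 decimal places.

1264.40 dollars

Under the mechanism each unit contributed yields 2.9 × 2.18 / 5 = 1.2644 back to its contributor per unit of net cost, which exceeds 1, making full contribution the dominant choice for everyone.
So the Nash equilibrium is full contribution by all 5; the group earns 2.9 × 2.18 × 200 = 1264.40.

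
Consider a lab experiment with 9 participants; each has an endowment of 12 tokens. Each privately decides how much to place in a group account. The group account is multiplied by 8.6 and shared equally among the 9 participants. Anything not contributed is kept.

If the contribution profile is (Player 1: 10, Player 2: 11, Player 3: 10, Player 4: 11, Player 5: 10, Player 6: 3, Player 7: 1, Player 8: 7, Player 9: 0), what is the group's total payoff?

586.80 tokens

Total contributed: 10 + 11 + 10 + 11 + 10 + 3 + 1 + 7 + 0 = 63; total kept: 9 × 12 − 63 = 45.
The group account pays out 8.6 × 63 = 541.80 in aggregate.
Group total = 45 + 541.80 = 586.80.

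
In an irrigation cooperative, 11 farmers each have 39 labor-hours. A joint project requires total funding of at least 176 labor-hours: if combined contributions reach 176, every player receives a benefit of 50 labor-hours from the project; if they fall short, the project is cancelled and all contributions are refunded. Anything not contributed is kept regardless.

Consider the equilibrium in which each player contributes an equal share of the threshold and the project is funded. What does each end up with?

Equal share of the threshold: 176/11 = 16.
At this profile no one gains by cutting their contribution: any cut drops the total below 176, the project is cancelled, contributions are refunded, and the deviator ends with 39, which is less than 39 − 16 + 50 = 73. Contributing more than 16 just wastes the excess. So contributing exactly 16 is a best response.
Each player's payoff: 39 − 16 + 50 = 73.

73 labor-hours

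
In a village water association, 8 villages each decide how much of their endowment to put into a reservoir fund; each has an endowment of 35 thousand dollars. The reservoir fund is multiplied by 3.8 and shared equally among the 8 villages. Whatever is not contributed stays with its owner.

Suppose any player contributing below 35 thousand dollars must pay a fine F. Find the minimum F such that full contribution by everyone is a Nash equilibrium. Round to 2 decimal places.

18.38 thousand dollars

Given the others contribute fully, the best deviation is to contribute 0 (any partial contribution still incurs the fine and gives up units whose private return 0.4750 is below 1).
Deviating from 35 to 0 saves 35 thousand dollars but forfeits the deviator's share of the drop in the reservoir fund: 3.8/8 × 35 = 16.62.
So the deviation gain is 35 − 16.62 = 18.38, and the fine must be at least 18.38 thousand dollars to wipe it out.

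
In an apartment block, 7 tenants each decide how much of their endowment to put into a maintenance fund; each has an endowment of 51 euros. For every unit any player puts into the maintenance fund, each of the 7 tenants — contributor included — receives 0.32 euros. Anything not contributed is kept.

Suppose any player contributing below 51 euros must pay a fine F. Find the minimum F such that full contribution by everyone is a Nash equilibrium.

34.68 euros

Given the others contribute fully, the best deviation is to contribute 0 (any partial contribution still incurs the fine and gives up units whose private return 0.32 is below 1).
Deviating from 51 to 0 saves 51 euros but forfeits the deviator's share of the drop in the maintenance fund: 0.32 × 51 = 16.32.
So the deviation gain is 51 − 16.32 = 34.68, and the fine must be at least 34.68 euros to wipe it out.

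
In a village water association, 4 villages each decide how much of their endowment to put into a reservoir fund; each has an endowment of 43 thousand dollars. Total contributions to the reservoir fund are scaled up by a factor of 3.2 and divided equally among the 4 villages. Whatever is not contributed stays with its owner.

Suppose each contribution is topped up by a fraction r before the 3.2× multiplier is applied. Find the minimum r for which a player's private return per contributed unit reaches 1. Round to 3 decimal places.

0.250

With matching at rate r, one contributed unit becomes (1 + r) in the reservoir fund and returns 3.2 × (1 + r) / 4 to the contributor.
Setting this equal to 1: 1 + r = 4/3.2 = 1.2500.
So the minimum matching rate is r = 1.2500 − 1 = 0.250.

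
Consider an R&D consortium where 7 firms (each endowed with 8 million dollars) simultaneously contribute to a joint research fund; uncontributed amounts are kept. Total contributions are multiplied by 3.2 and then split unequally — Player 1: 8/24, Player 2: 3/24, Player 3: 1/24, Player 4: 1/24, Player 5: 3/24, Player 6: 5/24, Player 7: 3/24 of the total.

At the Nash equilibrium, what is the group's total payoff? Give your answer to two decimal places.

73.60 million dollars

Player j's private return per contributed unit is 3.2 × (j's share). Contributing is weakly dominant for j when that share is at least 1/3.2 = 0.3125, and contributing 0 is dominant otherwise.
Only Player 1 (8/24) clears that bar, contributing 8; the remaining 6 contribute 0. Total contributed: 8.
The joint research fund pays out 3.2 × 8 = 25.60 in total (split across the unequal shares, but the aggregate is all that matters for the group sum).
The 6 free-riders keep 8 each, adding 48. Group total = 48 + 25.60 = 73.60.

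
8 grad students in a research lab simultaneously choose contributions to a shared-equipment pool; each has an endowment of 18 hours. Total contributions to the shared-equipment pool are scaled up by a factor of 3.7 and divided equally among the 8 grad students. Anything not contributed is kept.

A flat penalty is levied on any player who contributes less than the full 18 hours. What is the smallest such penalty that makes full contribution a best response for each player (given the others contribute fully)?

9.68 hours

Given the others contribute fully, the best deviation is to contribute 0 (any partial contribution still incurs the fine and gives up units whose private return 0.4625 is below 1).
Deviating from 18 to 0 saves 18 hours but forfeits the deviator's share of the drop in the shared-equipment pool: 3.7/8 × 18 = 8.32.
So the deviation gain is 18 − 8.32 = 9.68, and the fine must be at least 9.68 hours to wipe it out.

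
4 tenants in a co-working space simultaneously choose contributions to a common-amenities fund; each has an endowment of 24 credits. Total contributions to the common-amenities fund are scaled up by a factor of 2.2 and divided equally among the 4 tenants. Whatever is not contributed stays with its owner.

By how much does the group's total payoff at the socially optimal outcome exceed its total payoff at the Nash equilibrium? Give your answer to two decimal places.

115.20 credits

Each contributed unit returns 2.2/4 = 0.5500 to its contributor — below 1 — so contributing 0 is dominant for every player. At the Nash equilibrium everyone keeps their 24, and the group total is 4 × 24 = 96.
Each contributed unit returns 2.200 to the group as a whole (0.5500 to each of 4 players), which exceeds 1, so the social optimum is full contribution: group total = 2.200 × 96 = 211.20.
Efficiency loss = 211.20 − 96 = 115.20.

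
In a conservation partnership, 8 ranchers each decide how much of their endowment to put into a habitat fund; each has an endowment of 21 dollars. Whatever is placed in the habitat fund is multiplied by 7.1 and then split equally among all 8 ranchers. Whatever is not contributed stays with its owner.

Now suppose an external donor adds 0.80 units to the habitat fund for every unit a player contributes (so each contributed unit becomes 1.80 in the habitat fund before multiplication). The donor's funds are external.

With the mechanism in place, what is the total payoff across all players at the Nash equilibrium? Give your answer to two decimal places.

With the mechanism, a contributed unit returns 7.1 × 1.80 / 8 = 1.5975 per unit of net cost to the contributor — now above 1 — so contributing fully is weakly dominant for every player.
At the Nash equilibrium everyone contributes 21. Group total payoff = 7.1 × 1.80 × 168 = 2147.04.

2147.04 dollars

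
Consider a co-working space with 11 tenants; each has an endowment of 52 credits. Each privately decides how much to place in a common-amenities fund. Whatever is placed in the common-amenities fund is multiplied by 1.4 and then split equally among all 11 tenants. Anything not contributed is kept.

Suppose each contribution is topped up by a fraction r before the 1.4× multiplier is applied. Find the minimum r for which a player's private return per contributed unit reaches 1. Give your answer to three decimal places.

With matching at rate r, one contributed unit becomes (1 + r) in the common-amenities fund and returns 1.4 × (1 + r) / 11 to the contributor.
Setting this equal to 1: 1 + r = 11/1.4 = 7.8571.
So the minimum matching rate is r = 7.8571 − 1 = 6.857.

6.857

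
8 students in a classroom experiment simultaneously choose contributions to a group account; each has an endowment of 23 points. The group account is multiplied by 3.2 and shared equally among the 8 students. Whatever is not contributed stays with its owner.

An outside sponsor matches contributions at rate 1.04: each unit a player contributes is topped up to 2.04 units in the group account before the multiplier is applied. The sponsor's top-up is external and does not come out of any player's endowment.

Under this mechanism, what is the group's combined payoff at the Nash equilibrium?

Even with the mechanism, each unit contributed returns only 3.2 × 2.04 / 8 = 0.8160 per unit of net cost, so contributing nothing is still dominant.
Everyone keeps their endowment and the group total is 8 × 23 = 184.

184.00 points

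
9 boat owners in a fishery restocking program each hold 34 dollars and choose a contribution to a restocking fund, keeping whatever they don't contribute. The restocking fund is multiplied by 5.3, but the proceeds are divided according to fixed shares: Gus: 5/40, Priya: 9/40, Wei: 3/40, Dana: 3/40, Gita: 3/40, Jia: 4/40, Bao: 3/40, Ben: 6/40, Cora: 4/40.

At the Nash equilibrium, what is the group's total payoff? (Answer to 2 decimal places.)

Player j's private return per contributed unit is 5.3 × (j's share). Contributing is weakly dominant for j when that share is at least 1/5.3 = 0.1887, and contributing 0 is dominant otherwise.
Only Priya (9/40) clears that bar, contributing 34; the remaining 8 contribute 0. Total contributed: 34.
The restocking fund pays out 5.3 × 34 = 180.20 in total (split across the unequal shares, but the aggregate is all that matters for the group sum).
The 8 free-riders keep 34 each, adding 272. Group total = 272 + 180.20 = 452.20.

452.20 dollars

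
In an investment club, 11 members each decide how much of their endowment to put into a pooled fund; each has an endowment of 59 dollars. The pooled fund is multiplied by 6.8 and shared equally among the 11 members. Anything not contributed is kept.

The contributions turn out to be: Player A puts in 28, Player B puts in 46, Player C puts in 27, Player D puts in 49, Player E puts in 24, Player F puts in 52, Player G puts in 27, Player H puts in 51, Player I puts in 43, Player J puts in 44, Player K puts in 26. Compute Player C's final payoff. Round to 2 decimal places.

289.78 dollars

Total contributed: 28 + 46 + 27 + 49 + 24 + 52 + 27 + 51 + 43 + 44 + 26 = 417.
Each receives 6.8 × 417 / 11 = 257.78 from the pooled fund.
Player C keeps 59 − 27 = 32, so Player C's payoff is 32 + 257.78 = 289.78.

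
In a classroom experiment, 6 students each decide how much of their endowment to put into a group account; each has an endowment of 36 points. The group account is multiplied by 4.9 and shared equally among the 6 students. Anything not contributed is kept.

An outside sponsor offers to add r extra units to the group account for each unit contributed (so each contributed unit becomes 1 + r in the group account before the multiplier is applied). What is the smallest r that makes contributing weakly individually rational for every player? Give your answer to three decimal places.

0.224

With matching at rate r, one contributed unit becomes (1 + r) in the group account and returns 4.9 × (1 + r) / 6 to the contributor.
Setting this equal to 1: 1 + r = 6/4.9 = 1.2245.
So the minimum matching rate is r = 1.2245 − 1 = 0.224.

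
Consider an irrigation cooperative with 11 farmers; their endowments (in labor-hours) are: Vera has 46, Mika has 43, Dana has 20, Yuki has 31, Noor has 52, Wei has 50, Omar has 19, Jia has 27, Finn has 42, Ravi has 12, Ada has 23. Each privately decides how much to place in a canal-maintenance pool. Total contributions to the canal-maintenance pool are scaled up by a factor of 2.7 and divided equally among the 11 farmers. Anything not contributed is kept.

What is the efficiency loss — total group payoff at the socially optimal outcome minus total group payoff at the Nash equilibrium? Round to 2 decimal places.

620.50 labor-hours

The private return per contributed unit is 2.7/11 = 0.2455 < 1 for every player regardless of endowment, so the Nash equilibrium is zero contribution and the group total is Σ E_j = 46 + 43 + 20 + 31 + 52 + 50 + 19 + 27 + 42 + 12 + 23 = 365.
Each contributed unit returns 2.700 to the group, so the social optimum is full contribution by everyone: group total = 2.700 × 365 = 985.50.
Efficiency loss = (2.700 − 1) × 365 = 620.50.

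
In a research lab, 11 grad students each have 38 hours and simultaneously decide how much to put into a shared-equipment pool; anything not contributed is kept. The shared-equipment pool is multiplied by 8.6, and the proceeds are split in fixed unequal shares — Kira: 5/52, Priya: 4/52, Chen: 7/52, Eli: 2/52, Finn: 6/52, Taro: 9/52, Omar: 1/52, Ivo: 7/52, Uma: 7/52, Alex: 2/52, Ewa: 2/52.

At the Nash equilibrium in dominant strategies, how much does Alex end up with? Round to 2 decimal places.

Player j's private return per contributed unit is 8.6 × (j's share). Contributing is weakly dominant for j when that share is at least 1/8.6 = 0.1163, and contributing 0 is dominant otherwise.
Chen, Taro, Ivo and Uma are above the threshold, contributing 38 each; the remaining 7 contribute 0. Total contributed: 152.
Alex keeps 38 and receives 8.6 × 152 × 2/52 = 50.28 from the shared-equipment pool, for a payoff of 88.28.

88.28 hours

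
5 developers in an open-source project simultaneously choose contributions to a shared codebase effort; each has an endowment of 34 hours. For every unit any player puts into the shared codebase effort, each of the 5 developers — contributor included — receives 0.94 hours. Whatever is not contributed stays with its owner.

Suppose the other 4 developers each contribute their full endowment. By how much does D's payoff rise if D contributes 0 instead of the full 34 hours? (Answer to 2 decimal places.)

Switching from a contribution of 34 to 0 lets D keep an extra 34 hours, but lowers the shared codebase effort by 34, which costs D their own share of that drop: 0.94 × 34 = 31.96.
Net gain = 34 − 31.96 = 2.04. The private return per contributed unit (0.94) is below 1, so free-riding is indeed the best response regardless of what the others do.

2.04 hours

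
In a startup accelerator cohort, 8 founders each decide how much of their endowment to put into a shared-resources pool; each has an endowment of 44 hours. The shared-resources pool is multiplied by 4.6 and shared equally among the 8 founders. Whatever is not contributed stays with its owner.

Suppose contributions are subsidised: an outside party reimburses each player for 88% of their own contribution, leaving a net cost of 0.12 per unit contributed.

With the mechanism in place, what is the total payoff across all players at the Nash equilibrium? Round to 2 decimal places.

1928.96 hours

Under the mechanism each unit contributed yields (4.6/8) / 0.12 = 4.7917 back to its contributor per unit of net cost, which exceeds 1, making full contribution the dominant choice for everyone.
At the Nash equilibrium everyone contributes 44. Group total payoff = 8 × (44 × 0.88 + 4.6 × 44) = 1928.96.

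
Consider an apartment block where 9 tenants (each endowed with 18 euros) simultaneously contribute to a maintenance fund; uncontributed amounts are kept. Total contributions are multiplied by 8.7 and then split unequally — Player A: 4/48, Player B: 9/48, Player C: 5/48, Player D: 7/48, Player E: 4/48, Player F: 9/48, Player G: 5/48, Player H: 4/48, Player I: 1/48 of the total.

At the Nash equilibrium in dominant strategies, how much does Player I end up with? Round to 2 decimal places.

For player j, contributing a unit is worthwhile iff 8.7 × (j's share) ≥ 1, i.e. iff j's share is at least 0.1149.
The shares above 0.1149 belong to Player B, Player D and Player F, contributing 18 each; the remaining 6 contribute 0. Total contributed: 54.
Player I keeps 18 and receives 8.7 × 54 × 1/48 = 9.79 from the maintenance fund, for a payoff of 27.79.

27.79 euros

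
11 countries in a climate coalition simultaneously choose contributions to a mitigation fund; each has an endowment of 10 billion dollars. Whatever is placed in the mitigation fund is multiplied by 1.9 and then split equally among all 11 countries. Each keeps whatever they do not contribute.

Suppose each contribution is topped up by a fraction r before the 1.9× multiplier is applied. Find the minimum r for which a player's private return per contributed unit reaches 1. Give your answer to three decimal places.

With matching at rate r, one contributed unit becomes (1 + r) in the mitigation fund and returns 1.9 × (1 + r) / 11 to the contributor.
Setting this equal to 1: 1 + r = 11/1.9 = 5.7895.
So the minimum matching rate is r = 5.7895 − 1 = 4.789.

4.789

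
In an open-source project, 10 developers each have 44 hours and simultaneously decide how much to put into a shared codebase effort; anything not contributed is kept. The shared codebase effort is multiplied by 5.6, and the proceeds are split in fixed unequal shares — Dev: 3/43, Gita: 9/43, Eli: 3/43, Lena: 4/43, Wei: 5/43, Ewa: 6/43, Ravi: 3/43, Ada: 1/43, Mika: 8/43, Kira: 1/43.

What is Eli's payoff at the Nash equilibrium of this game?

For player j, contributing a unit is worthwhile iff 5.6 × (j's share) ≥ 1, i.e. iff j's share is at least 0.1786.
Gita and Mika clear that bar, contributing 44 each; the remaining 8 contribute 0. Total contributed: 88.
Eli keeps 44 and receives 5.6 × 88 × 3/43 = 34.38 from the shared codebase effort, for a payoff of 78.38.

78.38 hours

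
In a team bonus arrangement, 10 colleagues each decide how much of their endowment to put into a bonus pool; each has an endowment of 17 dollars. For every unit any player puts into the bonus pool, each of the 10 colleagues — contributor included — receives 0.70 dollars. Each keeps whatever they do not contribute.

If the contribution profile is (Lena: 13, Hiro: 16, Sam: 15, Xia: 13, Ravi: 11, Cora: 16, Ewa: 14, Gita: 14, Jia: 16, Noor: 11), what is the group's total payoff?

Total contributed: 13 + 16 + 15 + 13 + 11 + 16 + 14 + 14 + 16 + 11 = 139; total kept: 10 × 17 − 139 = 31.
The bonus pool pays out 0.70 × 10 × 139 = 973.00 in aggregate.
Group total = 31 + 973.00 = 1004.00.

1004.00 dollars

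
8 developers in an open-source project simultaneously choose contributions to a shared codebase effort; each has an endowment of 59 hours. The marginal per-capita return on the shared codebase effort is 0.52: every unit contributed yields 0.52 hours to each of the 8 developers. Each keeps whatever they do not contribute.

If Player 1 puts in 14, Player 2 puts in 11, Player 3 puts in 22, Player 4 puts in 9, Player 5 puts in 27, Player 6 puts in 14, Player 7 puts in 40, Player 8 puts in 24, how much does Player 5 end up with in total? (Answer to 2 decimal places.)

Total contributed: 14 + 11 + 22 + 9 + 27 + 14 + 40 + 24 = 161.
Each receives 0.52 × 161 = 83.72 from the shared codebase effort.
Player 5 keeps 59 − 27 = 32, so Player 5's payoff is 32 + 83.72 = 115.72.

115.72 hours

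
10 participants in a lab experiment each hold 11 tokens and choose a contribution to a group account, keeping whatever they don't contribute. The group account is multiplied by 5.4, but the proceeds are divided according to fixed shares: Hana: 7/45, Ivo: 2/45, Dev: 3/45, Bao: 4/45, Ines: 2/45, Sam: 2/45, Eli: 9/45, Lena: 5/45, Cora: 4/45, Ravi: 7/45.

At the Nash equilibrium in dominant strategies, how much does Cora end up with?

A player with share s gets back 5.4·s per unit contributed, so full contribution is dominant for anyone with s > 1/5.4 = 0.1852 and zero contribution is dominant for anyone below.
Only Eli (9/45) clears that bar, contributing 11; the remaining 9 contribute 0. Total contributed: 11.
Cora keeps 11 and receives 5.4 × 11 × 4/45 = 5.28 from the group account, for a payoff of 16.28.

16.28 tokens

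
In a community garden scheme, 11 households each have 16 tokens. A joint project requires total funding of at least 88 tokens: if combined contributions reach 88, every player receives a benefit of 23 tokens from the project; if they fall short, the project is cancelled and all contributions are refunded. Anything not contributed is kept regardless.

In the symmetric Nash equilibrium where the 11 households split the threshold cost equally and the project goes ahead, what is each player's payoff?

31 tokens

Equal share of the threshold: 88/11 = 8.
At this profile no one gains by cutting their contribution: any cut drops the total below 88, the project is cancelled, contributions are refunded, and the deviator ends with 16, which is less than 16 − 8 + 23 = 31. Contributing more than 8 just wastes the excess. So contributing exactly 8 is a best response.
Each player's payoff: 16 − 8 + 23 = 31.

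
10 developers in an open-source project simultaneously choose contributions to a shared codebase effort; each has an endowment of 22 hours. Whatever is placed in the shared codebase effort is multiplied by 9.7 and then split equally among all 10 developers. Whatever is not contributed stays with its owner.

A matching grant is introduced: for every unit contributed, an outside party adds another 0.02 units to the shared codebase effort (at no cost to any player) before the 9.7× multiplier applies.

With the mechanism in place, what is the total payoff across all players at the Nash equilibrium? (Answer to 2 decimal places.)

With the mechanism, a contributed unit returns 9.7 × 1.02 / 10 = 0.9894 per unit of net cost — still below 1 — so contributing 0 remains dominant for every player.
Everyone keeps their endowment and the group total is 10 × 22 = 220.

220.00 hours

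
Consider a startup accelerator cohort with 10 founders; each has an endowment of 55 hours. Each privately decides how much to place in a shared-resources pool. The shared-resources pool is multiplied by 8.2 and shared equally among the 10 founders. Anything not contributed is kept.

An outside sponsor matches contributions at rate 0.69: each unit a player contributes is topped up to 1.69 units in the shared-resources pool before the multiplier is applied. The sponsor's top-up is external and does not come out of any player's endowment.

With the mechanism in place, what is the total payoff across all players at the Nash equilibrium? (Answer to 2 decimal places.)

7621.90 hours

With the mechanism, a contributed unit returns 8.2 × 1.69 / 10 = 1.3858 per unit of net cost to the contributor — now above 1 — so contributing fully is weakly dominant for every player.
At the Nash equilibrium everyone contributes 55. Group total payoff = 8.2 × 1.69 × 550 = 7621.90.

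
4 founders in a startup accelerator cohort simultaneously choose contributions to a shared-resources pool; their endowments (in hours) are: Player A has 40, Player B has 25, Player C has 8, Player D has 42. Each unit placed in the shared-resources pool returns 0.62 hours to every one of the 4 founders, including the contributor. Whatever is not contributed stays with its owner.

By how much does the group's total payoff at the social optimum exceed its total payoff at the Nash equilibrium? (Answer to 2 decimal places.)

170.20 hours

The private return per contributed unit is 0.62 < 1 for everyone, so the Nash equilibrium is zero contribution and the group total is Σ E_j = 40 + 25 + 8 + 42 = 115.
Each contributed unit returns 2.480 to the group, so the social optimum is full contribution by everyone: group total = 2.480 × 115 = 285.20.
Efficiency loss = (2.480 − 1) × 115 = 170.20.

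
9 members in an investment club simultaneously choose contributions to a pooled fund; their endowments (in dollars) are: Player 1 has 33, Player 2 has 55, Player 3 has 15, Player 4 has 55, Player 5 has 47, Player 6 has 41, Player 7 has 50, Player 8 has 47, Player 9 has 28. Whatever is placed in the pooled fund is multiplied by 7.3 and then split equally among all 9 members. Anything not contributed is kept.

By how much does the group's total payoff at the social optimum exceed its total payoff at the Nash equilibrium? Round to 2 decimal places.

The private return per contributed unit is 7.3/9 = 0.8111 < 1 for every player regardless of endowment, so the Nash equilibrium is zero contribution and the group total is Σ E_j = 33 + 55 + 15 + 55 + 47 + 41 + 50 + 47 + 28 = 371.
Each contributed unit returns 7.300 to the group, so the social optimum is full contribution by everyone: group total = 7.300 × 371 = 2708.30.
Efficiency loss = (7.300 − 1) × 371 = 2337.30.

2337.30 dollars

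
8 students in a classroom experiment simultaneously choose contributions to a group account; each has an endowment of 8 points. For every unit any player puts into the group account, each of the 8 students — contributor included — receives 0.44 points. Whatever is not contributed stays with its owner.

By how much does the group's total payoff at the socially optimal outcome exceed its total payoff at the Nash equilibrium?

The private return per contributed unit is 0.44 < 1, so contributing 0 is dominant for every player. At the Nash equilibrium everyone keeps their 8, and the group total is 8 × 8 = 64.
Each contributed unit returns 3.520 to the group as a whole (0.44 to each of 8 players), which exceeds 1, so the social optimum is full contribution: group total = 3.520 × 64 = 225.28.
Efficiency loss = 225.28 − 64 = 161.28.

161.28 points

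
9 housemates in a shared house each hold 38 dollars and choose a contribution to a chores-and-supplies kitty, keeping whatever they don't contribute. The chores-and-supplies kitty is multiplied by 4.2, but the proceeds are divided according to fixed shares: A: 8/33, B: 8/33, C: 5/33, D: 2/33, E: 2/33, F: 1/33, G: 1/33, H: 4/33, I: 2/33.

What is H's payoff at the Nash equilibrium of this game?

Each unit j contributes comes back to j as 4.2 × (j's share), so j prefers to contribute only if that share exceeds 1/4.2 = 0.2381; otherwise keeping the unit dominates.
The shares above 0.2381 belong to A and B, contributing 38 each; the remaining 7 contribute 0. Total contributed: 76.
H keeps 38 and receives 4.2 × 76 × 4/33 = 38.69 from the chores-and-supplies kitty, for a payoff of 76.69.

76.69 dollars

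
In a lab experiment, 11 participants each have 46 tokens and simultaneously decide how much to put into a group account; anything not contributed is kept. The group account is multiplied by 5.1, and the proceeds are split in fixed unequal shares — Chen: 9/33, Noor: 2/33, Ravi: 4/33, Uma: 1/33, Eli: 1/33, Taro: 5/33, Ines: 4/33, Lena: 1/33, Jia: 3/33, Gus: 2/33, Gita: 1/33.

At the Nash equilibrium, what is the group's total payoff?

694.60 tokens

For player j, contributing a unit is worthwhile iff 5.1 × (j's share) ≥ 1, i.e. iff j's share is at least 0.1961.
Only Chen (9/33) clears that bar, contributing 46; the remaining 10 contribute 0. Total contributed: 46.
The group account pays out 5.1 × 46 = 234.60 in total (split across the unequal shares, but the aggregate is all that matters for the group sum).
The 10 free-riders keep 46 each, adding 460. Group total = 460 + 234.60 = 694.60.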